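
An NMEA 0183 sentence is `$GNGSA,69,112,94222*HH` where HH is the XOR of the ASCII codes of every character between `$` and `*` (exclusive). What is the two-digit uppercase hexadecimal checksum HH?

72

XOR the ASCII codes of the payload characters:
  'G' = 0x47 → acc = 0x47
  'N' = 0x4E → acc = 0x09
  'G' = 0x47 → acc = 0x4E
  'S' = 0x53 → acc = 0x1D
  'A' = 0x41 → acc = 0x5C
  ',' = 0x2C → acc = 0x70
  '6' = 0x36 → acc = 0x46
  '9' = 0x39 → acc = 0x7F
  ',' = 0x2C → acc = 0x53
  '1' = 0x31 → acc = 0x62
  '1' = 0x31 → acc = 0x53
  '2' = 0x32 → acc = 0x61
  ',' = 0x2C → acc = 0x4D
  '9' = 0x39 → acc = 0x74
  '4' = 0x34 → acc = 0x40
  '2' = 0x32 → acc = 0x72
  '2' = 0x32 → acc = 0x40
  '2' = 0x32 → acc = 0x72
Checksum = 0x72.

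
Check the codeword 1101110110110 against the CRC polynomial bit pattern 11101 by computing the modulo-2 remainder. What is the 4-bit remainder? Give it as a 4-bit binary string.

0001

Modulo-2 division of 1101110110110 by 11101:
  pos 0: 11011 XOR 11101 = 00110
  pos 2: 11010 XOR 11101 = 00111
  pos 4: 11111 XOR 11101 = 00010
  pos 7: 10011 XOR 11101 = 01110
  pos 8: 11100 XOR 11101 = 00001
Remainder = 0001 (nonzero — an error is detected).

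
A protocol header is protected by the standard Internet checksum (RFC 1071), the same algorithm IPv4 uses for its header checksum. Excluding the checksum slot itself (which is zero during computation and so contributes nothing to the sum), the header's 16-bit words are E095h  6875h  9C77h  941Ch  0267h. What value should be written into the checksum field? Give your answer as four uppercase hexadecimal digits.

83F9

One's-complement addition (fold any carry out of bit 15 back into bit 0):
  0xE095 + 0x6875 = 0x1490A → wrap carry → 0x490B
  0x490B + 0x9C77 = 0x0E582
  0xE582 + 0x941C = 0x1799E → wrap carry → 0x799F
  0x799F + 0x0267 = 0x07C06
One's-complement sum = 0x7C06.
Checksum = ~0x7C06 & 0xFFFF = 0x83F9.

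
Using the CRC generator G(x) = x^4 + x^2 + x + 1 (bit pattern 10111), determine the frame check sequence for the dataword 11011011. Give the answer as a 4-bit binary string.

0101

Append 4 zeros: 110110110000. Divide by 10111 (XOR where the leading bit is 1):
  pos 0: 11011 XOR 10111 = 01100
  pos 1: 11000 XOR 10111 = 01111
  pos 2: 11111 XOR 10111 = 01000
  pos 3: 10001 XOR 10111 = 00110
  pos 5: 11000 XOR 10111 = 01111
  pos 6: 11110 XOR 10111 = 01001
  pos 7: 10010 XOR 10111 = 00101
Remainder (last 4 bits) = 0101. This is the CRC / FCS.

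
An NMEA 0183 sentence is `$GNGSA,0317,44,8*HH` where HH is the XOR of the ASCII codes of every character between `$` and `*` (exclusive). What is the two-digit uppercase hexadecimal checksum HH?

4D

XOR the ASCII codes of the payload characters:
  'G' = 0x47 → acc = 0x47
  'N' = 0x4E → acc = 0x09
  'G' = 0x47 → acc = 0x4E
  'S' = 0x53 → acc = 0x1D
  'A' = 0x41 → acc = 0x5C
  ',' = 0x2C → acc = 0x70
  '0' = 0x30 → acc = 0x40
  '3' = 0x33 → acc = 0x73
  '1' = 0x31 → acc = 0x42
  '7' = 0x37 → acc = 0x75
  ',' = 0x2C → acc = 0x59
  '4' = 0x34 → acc = 0x6D
  '4' = 0x34 → acc = 0x59
  ',' = 0x2C → acc = 0x75
  '8' = 0x38 → acc = 0x4D
Checksum = 0x4D.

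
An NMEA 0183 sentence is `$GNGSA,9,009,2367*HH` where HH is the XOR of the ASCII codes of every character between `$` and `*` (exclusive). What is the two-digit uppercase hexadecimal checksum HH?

XOR the ASCII codes of the payload characters:
  'G' = 0x47 → acc = 0x47
  'N' = 0x4E → acc = 0x09
  'G' = 0x47 → acc = 0x4E
  'S' = 0x53 → acc = 0x1D
  'A' = 0x41 → acc = 0x5C
  ',' = 0x2C → acc = 0x70
  '9' = 0x39 → acc = 0x49
  ',' = 0x2C → acc = 0x65
  '0' = 0x30 → acc = 0x55
  '0' = 0x30 → acc = 0x65
  '9' = 0x39 → acc = 0x5C
  ',' = 0x2C → acc = 0x70
  '2' = 0x32 → acc = 0x42
  '3' = 0x33 → acc = 0x71
  '6' = 0x36 → acc = 0x47
  '7' = 0x37 → acc = 0x70
Checksum = 0x70.

70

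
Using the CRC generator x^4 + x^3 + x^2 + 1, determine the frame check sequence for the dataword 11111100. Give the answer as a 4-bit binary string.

Append 4 zeros: 111111000000. Divide by 11101 (XOR where the leading bit is 1):
  pos 0: 11111 XOR 11101 = 00010
  pos 3: 10100 XOR 11101 = 01001
  pos 4: 10010 XOR 11101 = 01111
  pos 5: 11110 XOR 11101 = 00011
Remainder (last 4 bits) = 1100. This is the CRC / FCS.

1100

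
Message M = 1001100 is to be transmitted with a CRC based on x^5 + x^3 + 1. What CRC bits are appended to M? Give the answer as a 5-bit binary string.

Append 5 zeros: 100110000000. Divide by 101001 (XOR where the leading bit is 1):
  pos 0: 100110 XOR 101001 = 001111
  pos 2: 111100 XOR 101001 = 010101
  pos 3: 101010 XOR 101001 = 000011
Remainder (last 5 bits) = 11000. This is the CRC / FCS.

11000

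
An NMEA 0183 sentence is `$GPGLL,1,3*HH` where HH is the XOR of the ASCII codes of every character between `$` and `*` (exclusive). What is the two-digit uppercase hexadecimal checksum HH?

52

XOR the ASCII codes of the payload characters:
  'G' = 0x47 → acc = 0x47
  'P' = 0x50 → acc = 0x17
  'G' = 0x47 → acc = 0x50
  'L' = 0x4C → acc = 0x1C
  'L' = 0x4C → acc = 0x50
  ',' = 0x2C → acc = 0x7C
  '1' = 0x31 → acc = 0x4D
  ',' = 0x2C → acc = 0x61
  '3' = 0x33 → acc = 0x52
Checksum = 0x52.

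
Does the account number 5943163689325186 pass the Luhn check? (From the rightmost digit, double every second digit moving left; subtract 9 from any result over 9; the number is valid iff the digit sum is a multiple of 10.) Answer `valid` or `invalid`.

valid

From the right, keep odd positions and double even positions (subtract 9 from any doubled value over 9):
  doubled (positions 2,4,...): 7 1 6 7 6 2 8 1 → sum 38
  kept (positions 1,3,...): 6 1 2 9 6 6 3 9 → sum 42
Total = 80.
80 mod 10 = 0, so the number is valid.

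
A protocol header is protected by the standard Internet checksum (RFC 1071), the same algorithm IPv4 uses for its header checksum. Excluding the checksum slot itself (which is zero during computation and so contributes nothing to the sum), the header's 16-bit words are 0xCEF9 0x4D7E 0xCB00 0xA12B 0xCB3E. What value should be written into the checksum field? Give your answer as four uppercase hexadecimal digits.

One's-complement addition (fold any carry out of bit 15 back into bit 0):
  0xCEF9 + 0x4D7E = 0x11C77 → wrap carry → 0x1C78
  0x1C78 + 0xCB00 = 0x0E778
  0xE778 + 0xA12B = 0x188A3 → wrap carry → 0x88A4
  0x88A4 + 0xCB3E = 0x153E2 → wrap carry → 0x53E3
One's-complement sum = 0x53E3.
Checksum = ~0x53E3 & 0xFFFF = 0xAC1C.

AC1C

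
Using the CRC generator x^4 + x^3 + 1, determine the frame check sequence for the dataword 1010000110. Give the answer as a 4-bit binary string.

1111

Append 4 zeros: 10100001100000. Divide by 11001 (XOR where the leading bit is 1):
  pos 0: 10100 XOR 11001 = 01101
  pos 1: 11010 XOR 11001 = 00011
  pos 4: 11011 XOR 11001 = 00010
  pos 7: 10000 XOR 11001 = 01001
  pos 8: 10010 XOR 11001 = 01011
  pos 9: 10110 XOR 11001 = 01111
Remainder (last 4 bits) = 1111. This is the CRC / FCS.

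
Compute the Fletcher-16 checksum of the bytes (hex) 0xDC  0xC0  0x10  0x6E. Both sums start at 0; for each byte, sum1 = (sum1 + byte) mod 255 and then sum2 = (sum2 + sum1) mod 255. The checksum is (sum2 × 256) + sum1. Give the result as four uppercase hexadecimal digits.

Running sums (mod 255):
  after byte 0 (0xDC): sum1=220, sum2=220
  after byte 1 (0xC0): sum1=157, sum2=122
  after byte 2 (0x10): sum1=173, sum2=40
  after byte 3 (0x6E): sum1=28, sum2=68
Checksum = sum2·256 + sum1 = 68·256 + 28 = 17436 = 0x441C.

441C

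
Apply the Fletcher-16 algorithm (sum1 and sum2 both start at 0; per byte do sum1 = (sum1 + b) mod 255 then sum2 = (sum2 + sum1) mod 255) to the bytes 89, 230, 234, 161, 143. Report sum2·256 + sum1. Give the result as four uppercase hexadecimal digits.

Running sums (mod 255):
  after byte 0 (89): sum1=89, sum2=89
  after byte 1 (230): sum1=64, sum2=153
  after byte 2 (234): sum1=43, sum2=196
  after byte 3 (161): sum1=204, sum2=145
  after byte 4 (143): sum1=92, sum2=237
Checksum = sum2·256 + sum1 = 237·256 + 92 = 60764 = 0xED5C.

ED5C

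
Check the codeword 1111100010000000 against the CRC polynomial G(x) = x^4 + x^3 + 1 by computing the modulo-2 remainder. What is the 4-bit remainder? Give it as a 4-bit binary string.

Modulo-2 division of 1111100010000000 by 11001:
  pos 0: 11111 XOR 11001 = 00110
  pos 2: 11000 XOR 11001 = 00001
  pos 6: 10100 XOR 11001 = 01101
  pos 7: 11010 XOR 11001 = 00011
  pos 10: 11000 XOR 11001 = 00001
Remainder = 0010 (nonzero — an error is detected).

0010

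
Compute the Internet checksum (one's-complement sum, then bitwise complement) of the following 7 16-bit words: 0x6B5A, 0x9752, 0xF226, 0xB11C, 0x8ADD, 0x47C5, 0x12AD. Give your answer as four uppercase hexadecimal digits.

One's-complement addition (fold any carry out of bit 15 back into bit 0):
  0x6B5A + 0x9752 = 0x102AC → wrap carry → 0x02AD
  0x02AD + 0xF226 = 0x0F4D3
  0xF4D3 + 0xB11C = 0x1A5EF → wrap carry → 0xA5F0
  0xA5F0 + 0x8ADD = 0x130CD → wrap carry → 0x30CE
  0x30CE + 0x47C5 = 0x07893
  0x7893 + 0x12AD = 0x08B40
One's-complement sum = 0x8B40.
Checksum = ~0x8B40 & 0xFFFF = 0x74BF.

74BF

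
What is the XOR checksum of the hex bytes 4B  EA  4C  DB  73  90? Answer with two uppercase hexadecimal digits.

D5

XOR the bytes together:
  start with 0x4B
  0x4B ⊕ 0xEA = 0xA1
  0xA1 ⊕ 0x4C = 0xED
  0xED ⊕ 0xDB = 0x36
  0x36 ⊕ 0x73 = 0x45
  0x45 ⊕ 0x90 = 0xD5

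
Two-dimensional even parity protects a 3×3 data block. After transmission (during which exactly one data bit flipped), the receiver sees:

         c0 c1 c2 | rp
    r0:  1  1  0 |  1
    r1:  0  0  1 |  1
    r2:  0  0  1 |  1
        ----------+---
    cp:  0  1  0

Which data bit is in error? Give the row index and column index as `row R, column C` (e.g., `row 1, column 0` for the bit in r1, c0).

row 0, column 0

Recompute each row's even parity and compare to rp:
  r0: data parity 0, sent rp 1 → mismatch
  r1: data parity 1, sent rp 1 → ok
  r2: data parity 1, sent rp 1 → ok
Recompute each column's even parity and compare to cp:
  c0: data parity 1, sent cp 0 → mismatch
  c1: data parity 1, sent cp 1 → ok
  c2: data parity 0, sent cp 0 → ok
Exactly one row (r0) and one column (c0) fail → the flipped bit is at their intersection.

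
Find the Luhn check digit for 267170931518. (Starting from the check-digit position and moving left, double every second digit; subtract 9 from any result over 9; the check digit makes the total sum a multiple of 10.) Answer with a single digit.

Partial digits right→left: 8 1 5 1 3 9 0 7 1 7 6 2
Double every second digit counting from the check-digit position (so the 1st, 3rd, 5th, ... of the partial from the right).
  doubled (with −9 where >9): 7 1 6 0 2 3 → sum 19
  kept as-is: 1 1 9 7 7 2 → sum 27
Total = 19 + 27 = 46.
Check digit = (10 − (46 mod 10)) mod 10 = 4.

4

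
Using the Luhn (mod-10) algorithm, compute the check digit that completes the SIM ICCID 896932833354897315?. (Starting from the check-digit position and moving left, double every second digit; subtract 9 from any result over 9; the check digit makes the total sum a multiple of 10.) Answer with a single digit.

3

Partial digits right→left: 5 1 3 7 9 8 4 5 3 3 3 8 2 3 9 6 9 8
Double every second digit counting from the check-digit position (so the 1st, 3rd, 5th, ... of the partial from the right).
  doubled (with −9 where >9): 1 6 9 8 6 6 4 9 9 → sum 58
  kept as-is: 1 7 8 5 3 8 3 6 8 → sum 49
Total = 58 + 49 = 107.
Check digit = (10 − (107 mod 10)) mod 10 = 3.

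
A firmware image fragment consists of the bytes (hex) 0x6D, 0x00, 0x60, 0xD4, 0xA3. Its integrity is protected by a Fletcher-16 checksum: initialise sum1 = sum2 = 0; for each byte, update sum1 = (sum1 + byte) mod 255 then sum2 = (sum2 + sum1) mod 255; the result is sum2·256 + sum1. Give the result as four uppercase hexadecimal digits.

9146

Running sums (mod 255):
  after byte 0 (0x6D): sum1=109, sum2=109
  after byte 1 (0x00): sum1=109, sum2=218
  after byte 2 (0x60): sum1=205, sum2=168
  after byte 3 (0xD4): sum1=162, sum2=75
  after byte 4 (0xA3): sum1=70, sum2=145
Checksum = sum2·256 + sum1 = 145·256 + 70 = 37190 = 0x9146.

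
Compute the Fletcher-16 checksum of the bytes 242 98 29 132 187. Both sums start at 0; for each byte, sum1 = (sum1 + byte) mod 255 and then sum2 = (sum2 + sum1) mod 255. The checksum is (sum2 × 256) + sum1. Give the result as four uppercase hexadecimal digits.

Running sums (mod 255):
  after byte 0 (242): sum1=242, sum2=242
  after byte 1 (98): sum1=85, sum2=72
  after byte 2 (29): sum1=114, sum2=186
  after byte 3 (132): sum1=246, sum2=177
  after byte 4 (187): sum1=178, sum2=100
Checksum = sum2·256 + sum1 = 100·256 + 178 = 25778 = 0x64B2.

64B2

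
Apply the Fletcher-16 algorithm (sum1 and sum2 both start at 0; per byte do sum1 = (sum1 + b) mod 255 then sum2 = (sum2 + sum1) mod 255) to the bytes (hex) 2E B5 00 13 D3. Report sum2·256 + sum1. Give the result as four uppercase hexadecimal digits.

Running sums (mod 255):
  after byte 0 (2E): sum1=46, sum2=46
  after byte 1 (B5): sum1=227, sum2=18
  after byte 2 (00): sum1=227, sum2=245
  after byte 3 (13): sum1=246, sum2=236
  after byte 4 (D3): sum1=202, sum2=183
Checksum = sum2·256 + sum1 = 183·256 + 202 = 47050 = 0xB7CA.

B7CA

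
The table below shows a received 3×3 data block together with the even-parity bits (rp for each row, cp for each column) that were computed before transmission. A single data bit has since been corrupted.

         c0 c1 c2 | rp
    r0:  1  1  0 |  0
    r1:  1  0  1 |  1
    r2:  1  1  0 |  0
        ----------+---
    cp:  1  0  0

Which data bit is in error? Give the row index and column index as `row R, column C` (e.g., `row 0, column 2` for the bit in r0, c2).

Recompute each row's even parity and compare to rp:
  r0: data parity 0, sent rp 0 → ok
  r1: data parity 0, sent rp 1 → mismatch
  r2: data parity 0, sent rp 0 → ok
Recompute each column's even parity and compare to cp:
  c0: data parity 1, sent cp 1 → ok
  c1: data parity 0, sent cp 0 → ok
  c2: data parity 1, sent cp 0 → mismatch
Exactly one row (r1) and one column (c2) fail → the flipped bit is at their intersection.

row 1, column 2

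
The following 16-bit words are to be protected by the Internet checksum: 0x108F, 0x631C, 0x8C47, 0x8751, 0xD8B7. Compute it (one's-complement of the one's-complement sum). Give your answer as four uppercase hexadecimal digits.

A003

One's-complement addition (fold any carry out of bit 15 back into bit 0):
  0x108F + 0x631C = 0x073AB
  0x73AB + 0x8C47 = 0x0FFF2
  0xFFF2 + 0x8751 = 0x18743 → wrap carry → 0x8744
  0x8744 + 0xD8B7 = 0x15FFB → wrap carry → 0x5FFC
One's-complement sum = 0x5FFC.
Checksum = ~0x5FFC & 0xFFFF = 0xA003.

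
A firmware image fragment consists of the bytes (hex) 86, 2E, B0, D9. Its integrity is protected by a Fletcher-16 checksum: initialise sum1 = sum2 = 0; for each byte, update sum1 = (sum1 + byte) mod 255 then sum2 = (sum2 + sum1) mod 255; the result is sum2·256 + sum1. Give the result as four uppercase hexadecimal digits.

DF3F

Running sums (mod 255):
  after byte 0 (86): sum1=134, sum2=134
  after byte 1 (2E): sum1=180, sum2=59
  after byte 2 (B0): sum1=101, sum2=160
  after byte 3 (D9): sum1=63, sum2=223
Checksum = sum2·256 + sum1 = 223·256 + 63 = 57151 = 0xDF3F.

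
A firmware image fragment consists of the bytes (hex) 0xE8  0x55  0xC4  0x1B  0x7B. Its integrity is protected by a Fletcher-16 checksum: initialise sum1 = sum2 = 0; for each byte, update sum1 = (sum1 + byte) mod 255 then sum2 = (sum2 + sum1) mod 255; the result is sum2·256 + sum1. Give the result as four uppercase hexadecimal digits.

Running sums (mod 255):
  after byte 0 (0xE8): sum1=232, sum2=232
  after byte 1 (0x55): sum1=62, sum2=39
  after byte 2 (0xC4): sum1=3, sum2=42
  after byte 3 (0x1B): sum1=30, sum2=72
  after byte 4 (0x7B): sum1=153, sum2=225
Checksum = sum2·256 + sum1 = 225·256 + 153 = 57753 = 0xE199.

E199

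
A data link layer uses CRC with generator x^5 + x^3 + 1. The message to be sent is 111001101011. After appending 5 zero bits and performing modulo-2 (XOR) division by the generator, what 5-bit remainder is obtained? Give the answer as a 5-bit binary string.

10100

Append 5 zeros: 11100110101100000. Divide by 101001 (XOR where the leading bit is 1):
  pos 0: 111001 XOR 101001 = 010000
  pos 1: 100001 XOR 101001 = 001000
  pos 3: 100001 XOR 101001 = 001000
  pos 5: 100001 XOR 101001 = 001000
  pos 7: 100010 XOR 101001 = 001011
  pos 9: 101100 XOR 101001 = 000101
Remainder (last 5 bits) = 10100. This is the CRC / FCS.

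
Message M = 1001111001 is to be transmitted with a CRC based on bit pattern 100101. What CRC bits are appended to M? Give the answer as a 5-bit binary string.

11001

Append 5 zeros: 100111100100000. Divide by 100101 (XOR where the leading bit is 1):
  pos 0: 100111 XOR 100101 = 000010
  pos 4: 101001 XOR 100101 = 001100
  pos 6: 110000 XOR 100101 = 010101
  pos 7: 101010 XOR 100101 = 001111
  pos 9: 111100 XOR 100101 = 011001
Remainder (last 5 bits) = 11001. This is the CRC / FCS.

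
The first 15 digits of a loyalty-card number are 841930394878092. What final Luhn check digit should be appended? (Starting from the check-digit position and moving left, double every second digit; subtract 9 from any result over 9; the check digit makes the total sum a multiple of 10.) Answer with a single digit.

Partial digits right→left: 2 9 0 8 7 8 4 9 3 0 3 9 1 4 8
Double every second digit counting from the check-digit position (so the 1st, 3rd, 5th, ... of the partial from the right).
  doubled (with −9 where >9): 4 0 5 8 6 6 2 7 → sum 38
  kept as-is: 9 8 8 9 0 9 4 → sum 47
Total = 38 + 47 = 85.
Check digit = (10 − (85 mod 10)) mod 10 = 5.

5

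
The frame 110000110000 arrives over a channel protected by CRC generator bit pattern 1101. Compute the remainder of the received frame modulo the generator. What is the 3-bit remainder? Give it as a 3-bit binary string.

Modulo-2 division of 110000110000 by 1101:
  pos 0: 1100 XOR 1101 = 0001
  pos 3: 1001 XOR 1101 = 0100
  pos 4: 1001 XOR 1101 = 0100
  pos 5: 1000 XOR 1101 = 0101
  pos 6: 1010 XOR 1101 = 0111
  pos 7: 1110 XOR 1101 = 0011
Remainder = 110 (nonzero — an error is detected).

110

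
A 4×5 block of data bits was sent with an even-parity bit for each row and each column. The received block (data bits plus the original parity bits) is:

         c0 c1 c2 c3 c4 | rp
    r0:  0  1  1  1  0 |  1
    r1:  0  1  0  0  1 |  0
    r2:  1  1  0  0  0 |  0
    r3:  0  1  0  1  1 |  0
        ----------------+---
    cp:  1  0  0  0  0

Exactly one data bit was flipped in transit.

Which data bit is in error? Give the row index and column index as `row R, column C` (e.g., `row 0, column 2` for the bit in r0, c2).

row 3, column 2

Recompute each row's even parity and compare to rp:
  r0: data parity 1, sent rp 1 → ok
  r1: data parity 0, sent rp 0 → ok
  r2: data parity 0, sent rp 0 → ok
  r3: data parity 1, sent rp 0 → mismatch
Recompute each column's even parity and compare to cp:
  c0: data parity 1, sent cp 1 → ok
  c1: data parity 0, sent cp 0 → ok
  c2: data parity 1, sent cp 0 → mismatch
  c3: data parity 0, sent cp 0 → ok
  c4: data parity 0, sent cp 0 → ok
Exactly one row (r3) and one column (c2) fail → the flipped bit is at their intersection.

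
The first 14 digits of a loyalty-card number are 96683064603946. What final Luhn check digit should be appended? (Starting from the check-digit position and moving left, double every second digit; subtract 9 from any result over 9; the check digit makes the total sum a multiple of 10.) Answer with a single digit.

3

Partial digits right→left: 6 4 9 3 0 6 4 6 0 3 8 6 6 9
Double every second digit counting from the check-digit position (so the 1st, 3rd, 5th, ... of the partial from the right).
  doubled (with −9 where >9): 3 9 0 8 0 7 3 → sum 30
  kept as-is: 4 3 6 6 3 6 9 → sum 37
Total = 30 + 37 = 67.
Check digit = (10 − (67 mod 10)) mod 10 = 3.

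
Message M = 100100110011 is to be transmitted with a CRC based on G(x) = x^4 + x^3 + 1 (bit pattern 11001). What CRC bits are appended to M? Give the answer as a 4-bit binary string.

Append 4 zeros: 1001001100110000. Divide by 11001 (XOR where the leading bit is 1):
  pos 0: 10010 XOR 11001 = 01011
  pos 1: 10110 XOR 11001 = 01111
  pos 2: 11111 XOR 11001 = 00110
  pos 4: 11010 XOR 11001 = 00011
  pos 7: 11011 XOR 11001 = 00010
  pos 10: 10000 XOR 11001 = 01001
  pos 11: 10010 XOR 11001 = 01011
Remainder (last 4 bits) = 1011. This is the CRC / FCS.

1011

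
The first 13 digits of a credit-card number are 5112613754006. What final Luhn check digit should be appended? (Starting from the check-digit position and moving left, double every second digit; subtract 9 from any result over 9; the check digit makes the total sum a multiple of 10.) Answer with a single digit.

Partial digits right→left: 6 0 0 4 5 7 3 1 6 2 1 1 5
Double every second digit counting from the check-digit position (so the 1st, 3rd, 5th, ... of the partial from the right).
  doubled (with −9 where >9): 3 0 1 6 3 2 1 → sum 16
  kept as-is: 0 4 7 1 2 1 → sum 15
Total = 16 + 15 = 31.
Check digit = (10 − (31 mod 10)) mod 10 = 9.

9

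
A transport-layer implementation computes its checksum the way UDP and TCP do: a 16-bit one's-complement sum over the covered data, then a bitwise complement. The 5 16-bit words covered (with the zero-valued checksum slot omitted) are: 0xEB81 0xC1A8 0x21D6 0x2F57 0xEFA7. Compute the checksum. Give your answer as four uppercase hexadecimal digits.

One's-complement addition (fold any carry out of bit 15 back into bit 0):
  0xEB81 + 0xC1A8 = 0x1AD29 → wrap carry → 0xAD2A
  0xAD2A + 0x21D6 = 0x0CF00
  0xCF00 + 0x2F57 = 0x0FE57
  0xFE57 + 0xEFA7 = 0x1EDFE → wrap carry → 0xEDFF
One's-complement sum = 0xEDFF.
Checksum = ~0xEDFF & 0xFFFF = 0x1200.

1200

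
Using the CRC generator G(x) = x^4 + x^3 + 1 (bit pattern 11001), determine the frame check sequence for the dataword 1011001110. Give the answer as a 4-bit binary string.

Append 4 zeros: 10110011100000. Divide by 11001 (XOR where the leading bit is 1):
  pos 0: 10110 XOR 11001 = 01111
  pos 1: 11110 XOR 11001 = 00111
  pos 3: 11111 XOR 11001 = 00110
  pos 5: 11010 XOR 11001 = 00011
  pos 8: 11000 XOR 11001 = 00001
Remainder (last 4 bits) = 0010. This is the CRC / FCS.

0010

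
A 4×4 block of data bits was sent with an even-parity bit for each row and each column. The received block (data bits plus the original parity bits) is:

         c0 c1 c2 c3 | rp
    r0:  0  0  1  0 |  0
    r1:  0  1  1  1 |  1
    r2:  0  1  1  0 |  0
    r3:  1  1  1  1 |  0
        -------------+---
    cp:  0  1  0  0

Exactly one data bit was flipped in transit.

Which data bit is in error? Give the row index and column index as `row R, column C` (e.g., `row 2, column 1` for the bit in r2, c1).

Recompute each row's even parity and compare to rp:
  r0: data parity 1, sent rp 0 → mismatch
  r1: data parity 1, sent rp 1 → ok
  r2: data parity 0, sent rp 0 → ok
  r3: data parity 0, sent rp 0 → ok
Recompute each column's even parity and compare to cp:
  c0: data parity 1, sent cp 0 → mismatch
  c1: data parity 1, sent cp 1 → ok
  c2: data parity 0, sent cp 0 → ok
  c3: data parity 0, sent cp 0 → ok
Exactly one row (r0) and one column (c0) fail → the flipped bit is at their intersection.

row 0, column 0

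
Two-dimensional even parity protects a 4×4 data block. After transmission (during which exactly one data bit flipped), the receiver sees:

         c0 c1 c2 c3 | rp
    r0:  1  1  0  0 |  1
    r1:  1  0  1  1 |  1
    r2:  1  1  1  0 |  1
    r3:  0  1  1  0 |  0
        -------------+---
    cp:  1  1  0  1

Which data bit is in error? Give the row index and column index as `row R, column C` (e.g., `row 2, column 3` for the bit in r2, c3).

row 0, column 2

Recompute each row's even parity and compare to rp:
  r0: data parity 0, sent rp 1 → mismatch
  r1: data parity 1, sent rp 1 → ok
  r2: data parity 1, sent rp 1 → ok
  r3: data parity 0, sent rp 0 → ok
Recompute each column's even parity and compare to cp:
  c0: data parity 1, sent cp 1 → ok
  c1: data parity 1, sent cp 1 → ok
  c2: data parity 1, sent cp 0 → mismatch
  c3: data parity 1, sent cp 1 → ok
Exactly one row (r0) and one column (c2) fail → the flipped bit is at their intersection.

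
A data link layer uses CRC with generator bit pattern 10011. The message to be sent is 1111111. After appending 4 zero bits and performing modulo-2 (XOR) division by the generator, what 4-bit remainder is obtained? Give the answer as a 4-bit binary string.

1010

Append 4 zeros: 11111110000. Divide by 10011 (XOR where the leading bit is 1):
  pos 0: 11111 XOR 10011 = 01100
  pos 1: 11001 XOR 10011 = 01010
  pos 2: 10101 XOR 10011 = 00110
  pos 4: 11000 XOR 10011 = 01011
  pos 5: 10110 XOR 10011 = 00101
Remainder (last 4 bits) = 1010. This is the CRC / FCS.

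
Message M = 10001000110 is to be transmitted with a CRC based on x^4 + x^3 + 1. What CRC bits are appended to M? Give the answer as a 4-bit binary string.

Append 4 zeros: 100010001100000. Divide by 11001 (XOR where the leading bit is 1):
  pos 0: 10001 XOR 11001 = 01000
  pos 1: 10000 XOR 11001 = 01001
  pos 2: 10010 XOR 11001 = 01011
  pos 3: 10110 XOR 11001 = 01111
  pos 4: 11111 XOR 11001 = 00110
  pos 6: 11010 XOR 11001 = 00011
  pos 9: 11000 XOR 11001 = 00001
Remainder (last 4 bits) = 0010. This is the CRC / FCS.

0010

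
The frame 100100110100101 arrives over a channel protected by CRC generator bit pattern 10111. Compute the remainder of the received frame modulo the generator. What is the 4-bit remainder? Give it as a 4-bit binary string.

1110

Modulo-2 division of 100100110100101 by 10111:
  pos 0: 10010 XOR 10111 = 00101
  pos 2: 10101 XOR 10111 = 00010
  pos 5: 10101 XOR 10111 = 00010
  pos 8: 10001 XOR 10111 = 00110
  pos 10: 11001 XOR 10111 = 01110
Remainder = 1110 (nonzero — an error is detected).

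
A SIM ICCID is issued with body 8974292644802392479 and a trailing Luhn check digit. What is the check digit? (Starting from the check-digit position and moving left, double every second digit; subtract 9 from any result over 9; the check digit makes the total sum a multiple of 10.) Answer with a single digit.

1

Partial digits right→left: 9 7 4 2 9 3 2 0 8 4 4 6 2 9 2 4 7 9 8
Double every second digit counting from the check-digit position (so the 1st, 3rd, 5th, ... of the partial from the right).
  doubled (with −9 where >9): 9 8 9 4 7 8 4 4 5 7 → sum 65
  kept as-is: 7 2 3 0 4 6 9 4 9 → sum 44
Total = 65 + 44 = 109.
Check digit = (10 − (109 mod 10)) mod 10 = 1.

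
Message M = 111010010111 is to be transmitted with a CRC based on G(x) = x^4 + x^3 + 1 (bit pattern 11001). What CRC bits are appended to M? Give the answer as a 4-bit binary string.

0101

Append 4 zeros: 1110100101110000. Divide by 11001 (XOR where the leading bit is 1):
  pos 0: 11101 XOR 11001 = 00100
  pos 2: 10000 XOR 11001 = 01001
  pos 3: 10011 XOR 11001 = 01010
  pos 4: 10100 XOR 11001 = 01101
  pos 5: 11011 XOR 11001 = 00010
  pos 8: 10110 XOR 11001 = 01111
  pos 9: 11110 XOR 11001 = 00111
  pos 11: 11100 XOR 11001 = 00101
Remainder (last 4 bits) = 0101. This is the CRC / FCS.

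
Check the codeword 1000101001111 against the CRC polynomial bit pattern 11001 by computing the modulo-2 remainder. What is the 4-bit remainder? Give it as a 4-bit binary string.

1101

Modulo-2 division of 1000101001111 by 11001:
  pos 0: 10001 XOR 11001 = 01000
  pos 1: 10000 XOR 11001 = 01001
  pos 2: 10011 XOR 11001 = 01010
  pos 3: 10100 XOR 11001 = 01101
  pos 4: 11010 XOR 11001 = 00011
  pos 7: 11111 XOR 11001 = 00110
Remainder = 1101 (nonzero — an error is detected).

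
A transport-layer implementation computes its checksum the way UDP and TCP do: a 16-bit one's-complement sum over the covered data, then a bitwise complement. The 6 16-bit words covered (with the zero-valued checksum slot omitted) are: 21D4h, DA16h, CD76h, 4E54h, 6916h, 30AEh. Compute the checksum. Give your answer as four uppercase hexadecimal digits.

One's-complement addition (fold any carry out of bit 15 back into bit 0):
  0x21D4 + 0xDA16 = 0x0FBEA
  0xFBEA + 0xCD76 = 0x1C960 → wrap carry → 0xC961
  0xC961 + 0x4E54 = 0x117B5 → wrap carry → 0x17B6
  0x17B6 + 0x6916 = 0x080CC
  0x80CC + 0x30AE = 0x0B17A
One's-complement sum = 0xB17A.
Checksum = ~0xB17A & 0xFFFF = 0x4E85.

4E85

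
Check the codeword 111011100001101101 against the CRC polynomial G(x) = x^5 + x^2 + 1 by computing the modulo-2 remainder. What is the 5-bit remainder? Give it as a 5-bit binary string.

00000

Modulo-2 division of 111011100001101101 by 100101:
  pos 0: 111011 XOR 100101 = 011110
  pos 1: 111101 XOR 100101 = 011000
  pos 2: 110000 XOR 100101 = 010101
  pos 3: 101010 XOR 100101 = 001111
  pos 5: 111100 XOR 100101 = 011001
  pos 6: 110011 XOR 100101 = 010110
  pos 7: 101101 XOR 100101 = 001000
  pos 9: 100001 XOR 100101 = 000100
  pos 12: 100101 XOR 100101 = 000000
Remainder = 00000 (zero — the frame passes the CRC check).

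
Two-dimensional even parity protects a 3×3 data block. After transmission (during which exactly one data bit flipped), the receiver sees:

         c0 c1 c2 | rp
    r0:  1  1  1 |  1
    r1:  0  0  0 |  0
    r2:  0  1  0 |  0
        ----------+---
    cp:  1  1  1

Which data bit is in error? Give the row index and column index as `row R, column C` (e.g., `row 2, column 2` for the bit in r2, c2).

row 2, column 1

Recompute each row's even parity and compare to rp:
  r0: data parity 1, sent rp 1 → ok
  r1: data parity 0, sent rp 0 → ok
  r2: data parity 1, sent rp 0 → mismatch
Recompute each column's even parity and compare to cp:
  c0: data parity 1, sent cp 1 → ok
  c1: data parity 0, sent cp 1 → mismatch
  c2: data parity 1, sent cp 1 → ok
Exactly one row (r2) and one column (c1) fail → the flipped bit is at their intersection.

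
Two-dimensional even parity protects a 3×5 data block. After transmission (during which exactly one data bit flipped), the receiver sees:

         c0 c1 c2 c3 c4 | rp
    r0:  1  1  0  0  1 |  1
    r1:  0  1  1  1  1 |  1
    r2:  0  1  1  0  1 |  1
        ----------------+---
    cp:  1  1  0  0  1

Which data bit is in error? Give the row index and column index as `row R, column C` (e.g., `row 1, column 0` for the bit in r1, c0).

Recompute each row's even parity and compare to rp:
  r0: data parity 1, sent rp 1 → ok
  r1: data parity 0, sent rp 1 → mismatch
  r2: data parity 1, sent rp 1 → ok
Recompute each column's even parity and compare to cp:
  c0: data parity 1, sent cp 1 → ok
  c1: data parity 1, sent cp 1 → ok
  c2: data parity 0, sent cp 0 → ok
  c3: data parity 1, sent cp 0 → mismatch
  c4: data parity 1, sent cp 1 → ok
Exactly one row (r1) and one column (c3) fail → the flipped bit is at their intersection.

row 1, column 3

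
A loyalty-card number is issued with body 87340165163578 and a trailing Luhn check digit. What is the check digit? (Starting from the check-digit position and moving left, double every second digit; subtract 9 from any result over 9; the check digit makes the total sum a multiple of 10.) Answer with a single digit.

Partial digits right→left: 8 7 5 3 6 1 5 6 1 0 4 3 7 8
Double every second digit counting from the check-digit position (so the 1st, 3rd, 5th, ... of the partial from the right).
  doubled (with −9 where >9): 7 1 3 1 2 8 5 → sum 27
  kept as-is: 7 3 1 6 0 3 8 → sum 28
Total = 27 + 28 = 55.
Check digit = (10 − (55 mod 10)) mod 10 = 5.

5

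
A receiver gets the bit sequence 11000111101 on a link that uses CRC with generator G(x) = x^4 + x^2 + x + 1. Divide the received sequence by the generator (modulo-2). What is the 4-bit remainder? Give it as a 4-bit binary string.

1000

Modulo-2 division of 11000111101 by 10111:
  pos 0: 11000 XOR 10111 = 01111
  pos 1: 11111 XOR 10111 = 01000
  pos 2: 10001 XOR 10111 = 00110
  pos 4: 11011 XOR 10111 = 01100
  pos 5: 11000 XOR 10111 = 01111
  pos 6: 11111 XOR 10111 = 01000
Remainder = 1000 (nonzero — an error is detected).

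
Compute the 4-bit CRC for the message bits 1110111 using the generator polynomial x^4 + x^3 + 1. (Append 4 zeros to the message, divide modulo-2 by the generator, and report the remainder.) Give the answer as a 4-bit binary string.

Append 4 zeros: 11101110000. Divide by 11001 (XOR where the leading bit is 1):
  pos 0: 11101 XOR 11001 = 00100
  pos 2: 10011 XOR 11001 = 01010
  pos 3: 10100 XOR 11001 = 01101
  pos 4: 11010 XOR 11001 = 00011
Remainder (last 4 bits) = 1100. This is the CRC / FCS.

1100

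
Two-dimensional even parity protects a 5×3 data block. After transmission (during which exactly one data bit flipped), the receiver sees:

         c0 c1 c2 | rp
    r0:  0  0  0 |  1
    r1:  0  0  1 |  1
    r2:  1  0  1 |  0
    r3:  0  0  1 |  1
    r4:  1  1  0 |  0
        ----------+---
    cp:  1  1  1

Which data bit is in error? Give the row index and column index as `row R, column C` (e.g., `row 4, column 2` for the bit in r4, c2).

Recompute each row's even parity and compare to rp:
  r0: data parity 0, sent rp 1 → mismatch
  r1: data parity 1, sent rp 1 → ok
  r2: data parity 0, sent rp 0 → ok
  r3: data parity 1, sent rp 1 → ok
  r4: data parity 0, sent rp 0 → ok
Recompute each column's even parity and compare to cp:
  c0: data parity 0, sent cp 1 → mismatch
  c1: data parity 1, sent cp 1 → ok
  c2: data parity 1, sent cp 1 → ok
Exactly one row (r0) and one column (c0) fail → the flipped bit is at their intersection.

row 0, column 0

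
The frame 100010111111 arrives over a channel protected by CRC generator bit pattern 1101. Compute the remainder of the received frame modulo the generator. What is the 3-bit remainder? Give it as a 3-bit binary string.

Modulo-2 division of 100010111111 by 1101:
  pos 0: 1000 XOR 1101 = 0101
  pos 1: 1011 XOR 1101 = 0110
  pos 2: 1100 XOR 1101 = 0001
  pos 5: 1111 XOR 1101 = 0010
  pos 7: 1011 XOR 1101 = 0110
  pos 8: 1101 XOR 1101 = 0000
Remainder = 000 (zero — the frame passes the CRC check).

000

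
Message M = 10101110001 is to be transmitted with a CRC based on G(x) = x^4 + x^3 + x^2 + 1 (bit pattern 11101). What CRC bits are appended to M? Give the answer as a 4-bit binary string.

Append 4 zeros: 101011100010000. Divide by 11101 (XOR where the leading bit is 1):
  pos 0: 10101 XOR 11101 = 01000
  pos 1: 10001 XOR 11101 = 01100
  pos 2: 11001 XOR 11101 = 00100
  pos 4: 10000 XOR 11101 = 01101
  pos 5: 11010 XOR 11101 = 00111
  pos 7: 11110 XOR 11101 = 00011
  pos 10: 11000 XOR 11101 = 00101
Remainder (last 4 bits) = 0101. This is the CRC / FCS.

0101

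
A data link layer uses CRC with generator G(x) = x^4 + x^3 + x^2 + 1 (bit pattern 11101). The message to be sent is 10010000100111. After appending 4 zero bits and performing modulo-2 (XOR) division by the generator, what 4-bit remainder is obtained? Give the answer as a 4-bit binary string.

1001

Append 4 zeros: 100100001001110000. Divide by 11101 (XOR where the leading bit is 1):
  pos 0: 10010 XOR 11101 = 01111
  pos 1: 11110 XOR 11101 = 00011
  pos 4: 11001 XOR 11101 = 00100
  pos 6: 10000 XOR 11101 = 01101
  pos 7: 11011 XOR 11101 = 00110
  pos 9: 11011 XOR 11101 = 00110
  pos 11: 11000 XOR 11101 = 00101
  pos 13: 10100 XOR 11101 = 01001
Remainder (last 4 bits) = 1001. This is the CRC / FCS.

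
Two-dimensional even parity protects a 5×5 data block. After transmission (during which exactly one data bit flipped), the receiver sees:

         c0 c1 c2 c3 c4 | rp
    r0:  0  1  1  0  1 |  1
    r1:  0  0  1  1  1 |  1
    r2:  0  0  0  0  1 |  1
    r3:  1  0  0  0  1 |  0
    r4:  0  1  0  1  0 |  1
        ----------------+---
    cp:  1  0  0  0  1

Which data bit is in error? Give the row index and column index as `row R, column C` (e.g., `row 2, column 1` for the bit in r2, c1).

Recompute each row's even parity and compare to rp:
  r0: data parity 1, sent rp 1 → ok
  r1: data parity 1, sent rp 1 → ok
  r2: data parity 1, sent rp 1 → ok
  r3: data parity 0, sent rp 0 → ok
  r4: data parity 0, sent rp 1 → mismatch
Recompute each column's even parity and compare to cp:
  c0: data parity 1, sent cp 1 → ok
  c1: data parity 0, sent cp 0 → ok
  c2: data parity 0, sent cp 0 → ok
  c3: data parity 0, sent cp 0 → ok
  c4: data parity 0, sent cp 1 → mismatch
Exactly one row (r4) and one column (c4) fail → the flipped bit is at their intersection.

row 4, column 4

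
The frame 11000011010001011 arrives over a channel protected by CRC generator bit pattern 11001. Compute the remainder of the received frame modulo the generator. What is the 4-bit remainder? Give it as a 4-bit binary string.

0000

Modulo-2 division of 11000011010001011 by 11001:
  pos 0: 11000 XOR 11001 = 00001
  pos 4: 10110 XOR 11001 = 01111
  pos 5: 11111 XOR 11001 = 00110
  pos 7: 11000 XOR 11001 = 00001
  pos 11: 10101 XOR 11001 = 01100
  pos 12: 11001 XOR 11001 = 00000
Remainder = 0000 (zero — the frame passes the CRC check).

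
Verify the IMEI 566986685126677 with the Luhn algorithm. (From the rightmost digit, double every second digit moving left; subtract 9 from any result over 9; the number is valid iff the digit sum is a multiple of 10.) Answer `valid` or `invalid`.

From the right, keep odd positions and double even positions (subtract 9 from any doubled value over 9):
  doubled (positions 2,4,...): 5 3 2 7 3 9 3 → sum 32
  kept (positions 1,3,...): 7 6 2 5 6 8 6 5 → sum 45
Total = 77.
77 mod 10 = 7, so the number is invalid.

invalid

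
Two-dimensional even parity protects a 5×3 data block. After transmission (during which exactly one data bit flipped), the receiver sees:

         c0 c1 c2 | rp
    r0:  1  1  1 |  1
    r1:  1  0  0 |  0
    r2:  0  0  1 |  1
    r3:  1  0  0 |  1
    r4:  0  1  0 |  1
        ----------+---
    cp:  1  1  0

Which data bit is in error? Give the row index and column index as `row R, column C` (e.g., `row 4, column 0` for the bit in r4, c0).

row 1, column 1

Recompute each row's even parity and compare to rp:
  r0: data parity 1, sent rp 1 → ok
  r1: data parity 1, sent rp 0 → mismatch
  r2: data parity 1, sent rp 1 → ok
  r3: data parity 1, sent rp 1 → ok
  r4: data parity 1, sent rp 1 → ok
Recompute each column's even parity and compare to cp:
  c0: data parity 1, sent cp 1 → ok
  c1: data parity 0, sent cp 1 → mismatch
  c2: data parity 0, sent cp 0 → ok
Exactly one row (r1) and one column (c1) fail → the flipped bit is at their intersection.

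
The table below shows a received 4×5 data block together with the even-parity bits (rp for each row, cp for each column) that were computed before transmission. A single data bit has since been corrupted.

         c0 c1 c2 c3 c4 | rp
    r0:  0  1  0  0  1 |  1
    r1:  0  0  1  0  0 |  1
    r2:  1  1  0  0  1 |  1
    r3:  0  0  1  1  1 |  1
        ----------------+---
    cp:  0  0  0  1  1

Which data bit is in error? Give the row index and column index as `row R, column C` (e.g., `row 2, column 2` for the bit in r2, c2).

row 0, column 0

Recompute each row's even parity and compare to rp:
  r0: data parity 0, sent rp 1 → mismatch
  r1: data parity 1, sent rp 1 → ok
  r2: data parity 1, sent rp 1 → ok
  r3: data parity 1, sent rp 1 → ok
Recompute each column's even parity and compare to cp:
  c0: data parity 1, sent cp 0 → mismatch
  c1: data parity 0, sent cp 0 → ok
  c2: data parity 0, sent cp 0 → ok
  c3: data parity 1, sent cp 1 → ok
  c4: data parity 1, sent cp 1 → ok
Exactly one row (r0) and one column (c0) fail → the flipped bit is at their intersection.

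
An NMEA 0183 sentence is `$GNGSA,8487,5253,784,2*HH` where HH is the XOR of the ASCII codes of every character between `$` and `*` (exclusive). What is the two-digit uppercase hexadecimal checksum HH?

XOR the ASCII codes of the payload characters:
  'G' = 0x47 → acc = 0x47
  'N' = 0x4E → acc = 0x09
  'G' = 0x47 → acc = 0x4E
  'S' = 0x53 → acc = 0x1D
  'A' = 0x41 → acc = 0x5C
  ',' = 0x2C → acc = 0x70
  '8' = 0x38 → acc = 0x48
  '4' = 0x34 → acc = 0x7C
  '8' = 0x38 → acc = 0x44
  '7' = 0x37 → acc = 0x73
  ',' = 0x2C → acc = 0x5F
  '5' = 0x35 → acc = 0x6A
  '2' = 0x32 → acc = 0x58
  '5' = 0x35 → acc = 0x6D
  '3' = 0x33 → acc = 0x5E
  ',' = 0x2C → acc = 0x72
  '7' = 0x37 → acc = 0x45
  '8' = 0x38 → acc = 0x7D
  '4' = 0x34 → acc = 0x49
  ',' = 0x2C → acc = 0x65
  '2' = 0x32 → acc = 0x57
Checksum = 0x57.

57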